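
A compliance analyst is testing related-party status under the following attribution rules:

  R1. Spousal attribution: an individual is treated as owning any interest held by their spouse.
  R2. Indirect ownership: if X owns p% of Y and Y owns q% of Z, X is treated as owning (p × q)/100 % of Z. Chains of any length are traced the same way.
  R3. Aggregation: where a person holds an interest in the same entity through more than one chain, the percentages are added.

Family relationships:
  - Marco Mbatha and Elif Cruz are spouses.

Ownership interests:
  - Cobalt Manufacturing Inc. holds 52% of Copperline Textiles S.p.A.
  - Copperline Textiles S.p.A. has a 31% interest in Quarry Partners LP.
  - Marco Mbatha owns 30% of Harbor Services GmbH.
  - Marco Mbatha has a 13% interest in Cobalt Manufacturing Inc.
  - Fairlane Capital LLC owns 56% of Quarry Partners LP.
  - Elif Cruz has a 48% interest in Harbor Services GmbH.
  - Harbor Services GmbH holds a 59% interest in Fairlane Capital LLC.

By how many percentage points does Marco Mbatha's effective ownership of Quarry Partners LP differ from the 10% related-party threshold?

By spousal attribution (R1), Marco Mbatha is treated as also owning Elif Cruz's interest in Harbor Services GmbH, giving 30% + 48% = 78%.
Chain via Harbor Services GmbH → Fairlane Capital LLC (R2): 78% × 59% × 56% = 25.7712% of Quarry Partners LP.
Chain via Cobalt Manufacturing Inc. → Copperline Textiles S.p.A. (R2): 13% × 52% × 31% = 2.0956% of Quarry Partners LP.
Aggregating (R3): 25.7712% + 2.0956% = 27.8668%.
27.8668% exceeds the 10% threshold by 17.8668 percentage points.

17.8668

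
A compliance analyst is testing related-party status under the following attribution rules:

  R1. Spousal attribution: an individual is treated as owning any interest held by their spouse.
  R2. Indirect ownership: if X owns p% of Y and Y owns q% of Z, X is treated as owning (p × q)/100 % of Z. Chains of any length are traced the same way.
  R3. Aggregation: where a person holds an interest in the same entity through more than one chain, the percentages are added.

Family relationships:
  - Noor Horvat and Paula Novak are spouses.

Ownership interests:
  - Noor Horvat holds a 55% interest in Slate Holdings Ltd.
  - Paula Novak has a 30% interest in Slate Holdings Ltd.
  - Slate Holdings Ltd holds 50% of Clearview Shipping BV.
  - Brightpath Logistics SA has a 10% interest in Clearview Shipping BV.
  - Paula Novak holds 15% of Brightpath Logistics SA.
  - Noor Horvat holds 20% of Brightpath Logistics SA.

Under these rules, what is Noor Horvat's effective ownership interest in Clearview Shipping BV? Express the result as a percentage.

46%

By spousal attribution (R1), Noor Horvat is treated as also owning Paula Novak's interest in Slate Holdings Ltd, giving 55% + 30% = 85%.
By spousal attribution (R1), Noor Horvat is treated as also owning Paula Novak's interest in Brightpath Logistics SA, giving 20% + 15% = 35%.
Chain via Slate Holdings Ltd (R2): 85% × 50% = 42.5% of Clearview Shipping BV.
Chain via Brightpath Logistics SA (R2): 35% × 10% = 3.5% of Clearview Shipping BV.
Aggregating (R3): 42.5% + 3.5% = 46%.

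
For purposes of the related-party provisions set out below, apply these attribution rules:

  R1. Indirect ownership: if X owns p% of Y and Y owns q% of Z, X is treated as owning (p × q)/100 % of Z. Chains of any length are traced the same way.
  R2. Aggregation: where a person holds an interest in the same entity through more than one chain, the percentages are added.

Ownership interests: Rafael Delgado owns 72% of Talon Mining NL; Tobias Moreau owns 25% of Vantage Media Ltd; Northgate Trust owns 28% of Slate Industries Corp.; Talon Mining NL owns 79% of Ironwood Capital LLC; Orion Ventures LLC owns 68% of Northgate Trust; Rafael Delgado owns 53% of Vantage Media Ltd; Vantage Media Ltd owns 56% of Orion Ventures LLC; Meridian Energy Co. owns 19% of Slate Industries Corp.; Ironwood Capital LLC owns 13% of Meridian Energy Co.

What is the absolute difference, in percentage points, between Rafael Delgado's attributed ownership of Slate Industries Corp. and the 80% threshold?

Chain via Vantage Media Ltd → Orion Ventures LLC → Northgate Trust (R1): 53% × 56% × 68% × 28% = 5.651072% of Slate Industries Corp.
Chain via Talon Mining NL → Ironwood Capital LLC → Meridian Energy Co. (R1): 72% × 79% × 13% × 19% = 1.404936% of Slate Industries Corp.
Aggregating (R2): 5.651072% + 1.404936% = 7.056008%.
7.056008% falls short of the 80% threshold by 72.943992 percentage points.

72.943992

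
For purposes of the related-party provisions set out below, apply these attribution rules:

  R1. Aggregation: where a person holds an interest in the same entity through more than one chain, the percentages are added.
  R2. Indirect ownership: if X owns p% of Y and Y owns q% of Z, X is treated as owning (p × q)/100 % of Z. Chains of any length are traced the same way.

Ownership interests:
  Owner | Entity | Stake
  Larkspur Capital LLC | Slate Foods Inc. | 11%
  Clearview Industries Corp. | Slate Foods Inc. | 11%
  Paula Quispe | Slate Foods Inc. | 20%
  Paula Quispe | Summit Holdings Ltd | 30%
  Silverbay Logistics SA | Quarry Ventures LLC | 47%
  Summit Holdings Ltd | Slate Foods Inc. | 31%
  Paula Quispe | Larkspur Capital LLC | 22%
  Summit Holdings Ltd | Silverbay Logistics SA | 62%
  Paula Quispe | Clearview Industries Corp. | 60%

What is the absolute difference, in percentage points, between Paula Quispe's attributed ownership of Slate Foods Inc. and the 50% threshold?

Chain via Summit Holdings Ltd (R2): 30% × 31% = 9.3% of Slate Foods Inc.
Chain via Clearview Industries Corp. (R2): 60% × 11% = 6.6% of Slate Foods Inc.
Chain via Larkspur Capital LLC (R2): 22% × 11% = 2.42% of Slate Foods Inc.
Direct interest in Slate Foods Inc: 20%.
Aggregating (R1): 9.3% + 6.6% + 2.42% + 20% = 38.32%.
38.32% falls short of the 50% threshold by 11.68 percentage points.

11.68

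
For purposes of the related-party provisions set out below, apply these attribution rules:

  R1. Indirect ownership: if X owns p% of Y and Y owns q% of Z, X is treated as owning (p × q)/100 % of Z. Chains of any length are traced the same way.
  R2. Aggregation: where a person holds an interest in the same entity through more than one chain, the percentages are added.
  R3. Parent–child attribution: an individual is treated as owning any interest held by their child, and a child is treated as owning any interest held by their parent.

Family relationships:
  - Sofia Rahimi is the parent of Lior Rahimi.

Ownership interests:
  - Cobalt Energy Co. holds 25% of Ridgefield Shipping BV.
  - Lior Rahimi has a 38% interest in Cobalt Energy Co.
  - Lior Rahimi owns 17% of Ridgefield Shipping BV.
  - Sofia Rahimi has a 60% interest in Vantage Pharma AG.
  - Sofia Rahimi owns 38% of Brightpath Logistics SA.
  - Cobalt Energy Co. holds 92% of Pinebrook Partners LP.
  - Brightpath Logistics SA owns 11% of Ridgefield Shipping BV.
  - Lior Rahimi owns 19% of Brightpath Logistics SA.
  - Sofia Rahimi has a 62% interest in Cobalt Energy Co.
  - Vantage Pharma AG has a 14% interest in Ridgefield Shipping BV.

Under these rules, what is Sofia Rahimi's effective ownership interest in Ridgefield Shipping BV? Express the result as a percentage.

By parent–child attribution (R3), Sofia Rahimi is treated as also owning Lior Rahimi's interest in Cobalt Energy Co, giving 62% + 38% = 100%.
By parent–child attribution (R3), Sofia Rahimi is treated as also owning Lior Rahimi's interest in Brightpath Logistics SA, giving 38% + 19% = 57%.
By parent–child attribution (R3), Sofia Rahimi is treated as owning Lior Rahimi's 17% interest in Ridgefield Shipping BV.
Chain via Vantage Pharma AG (R1): 60% × 14% = 8.4% of Ridgefield Shipping BV.
Chain via Cobalt Energy Co. (R1): 100% × 25% = 25% of Ridgefield Shipping BV.
Chain via Brightpath Logistics SA (R1): 57% × 11% = 6.27% of Ridgefield Shipping BV.
Direct interest in Ridgefield Shipping BV: 17%.
Aggregating (R2): 8.4% + 25% + 6.27% + 17% = 56.67%.

56.67%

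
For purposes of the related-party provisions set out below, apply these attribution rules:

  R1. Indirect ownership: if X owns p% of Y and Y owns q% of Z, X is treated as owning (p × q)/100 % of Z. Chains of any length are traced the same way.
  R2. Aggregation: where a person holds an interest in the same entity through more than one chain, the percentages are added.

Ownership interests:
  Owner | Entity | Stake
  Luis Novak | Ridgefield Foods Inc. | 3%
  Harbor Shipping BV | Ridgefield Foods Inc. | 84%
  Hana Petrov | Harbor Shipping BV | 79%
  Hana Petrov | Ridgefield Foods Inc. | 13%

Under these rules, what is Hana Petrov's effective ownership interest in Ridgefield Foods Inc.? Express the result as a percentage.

Chain via Harbor Shipping BV (R1): 79% × 84% = 66.36% of Ridgefield Foods Inc.
Direct interest in Ridgefield Foods Inc: 13%.
Aggregating (R2): 66.36% + 13% = 79.36%.

79.36%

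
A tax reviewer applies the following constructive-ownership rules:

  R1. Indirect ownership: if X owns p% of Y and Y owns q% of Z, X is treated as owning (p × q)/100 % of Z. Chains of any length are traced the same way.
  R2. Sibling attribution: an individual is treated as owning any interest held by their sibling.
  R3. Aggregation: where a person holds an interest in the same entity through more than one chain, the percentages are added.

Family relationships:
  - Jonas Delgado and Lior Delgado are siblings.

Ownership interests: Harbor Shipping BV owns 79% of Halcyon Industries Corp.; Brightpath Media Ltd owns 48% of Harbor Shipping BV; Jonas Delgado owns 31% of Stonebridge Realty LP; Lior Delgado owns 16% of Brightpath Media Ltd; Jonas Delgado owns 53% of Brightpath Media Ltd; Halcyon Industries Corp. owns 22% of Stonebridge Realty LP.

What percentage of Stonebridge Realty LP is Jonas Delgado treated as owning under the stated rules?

36.756256%

By sibling attribution (R2), Jonas Delgado is treated as also owning Lior Delgado's interest in Brightpath Media Ltd, giving 53% + 16% = 69%.
Chain via Brightpath Media Ltd → Harbor Shipping BV → Halcyon Industries Corp. (R1): 69% × 48% × 79% × 22% = 5.756256% of Stonebridge Realty LP.
Direct interest in Stonebridge Realty LP: 31%.
Aggregating (R3): 5.756256% + 31% = 36.756256%.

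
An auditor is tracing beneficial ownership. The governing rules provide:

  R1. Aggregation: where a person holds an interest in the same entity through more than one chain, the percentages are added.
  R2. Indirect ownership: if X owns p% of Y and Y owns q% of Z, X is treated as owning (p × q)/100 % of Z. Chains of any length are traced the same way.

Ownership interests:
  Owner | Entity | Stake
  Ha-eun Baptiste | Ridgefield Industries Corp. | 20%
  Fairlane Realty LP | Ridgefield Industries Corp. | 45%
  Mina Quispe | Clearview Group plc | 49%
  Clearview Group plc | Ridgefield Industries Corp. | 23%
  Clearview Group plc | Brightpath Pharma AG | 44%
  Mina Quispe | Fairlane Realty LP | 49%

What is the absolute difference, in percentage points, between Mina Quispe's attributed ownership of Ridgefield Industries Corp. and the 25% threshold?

Chain via Fairlane Realty LP (R2): 49% × 45% = 22.05% of Ridgefield Industries Corp.
Chain via Clearview Group plc (R2): 49% × 23% = 11.27% of Ridgefield Industries Corp.
Aggregating (R1): 22.05% + 11.27% = 33.32%.
33.32% exceeds the 25% threshold by 8.32 percentage points.

8.32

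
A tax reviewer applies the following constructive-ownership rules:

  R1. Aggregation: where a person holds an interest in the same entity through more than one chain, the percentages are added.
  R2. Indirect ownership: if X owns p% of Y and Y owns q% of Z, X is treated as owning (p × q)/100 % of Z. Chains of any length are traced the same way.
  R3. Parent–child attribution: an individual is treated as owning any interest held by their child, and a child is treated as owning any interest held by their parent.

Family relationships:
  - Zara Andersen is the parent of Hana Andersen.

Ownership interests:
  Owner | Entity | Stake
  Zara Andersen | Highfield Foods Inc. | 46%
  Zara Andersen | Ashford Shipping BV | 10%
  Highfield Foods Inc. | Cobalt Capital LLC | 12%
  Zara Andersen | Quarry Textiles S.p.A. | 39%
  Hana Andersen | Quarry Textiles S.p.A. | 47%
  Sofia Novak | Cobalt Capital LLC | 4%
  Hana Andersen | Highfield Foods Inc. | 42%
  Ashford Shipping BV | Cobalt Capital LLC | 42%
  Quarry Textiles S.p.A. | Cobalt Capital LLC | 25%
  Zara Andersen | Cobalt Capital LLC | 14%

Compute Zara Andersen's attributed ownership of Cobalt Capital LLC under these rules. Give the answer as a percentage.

By parent–child attribution (R3), Zara Andersen is treated as also owning Hana Andersen's interest in Highfield Foods Inc, giving 46% + 42% = 88%.
By parent–child attribution (R3), Zara Andersen is treated as also owning Hana Andersen's interest in Quarry Textiles S.p.A, giving 39% + 47% = 86%.
Chain via Highfield Foods Inc. (R2): 88% × 12% = 10.56% of Cobalt Capital LLC.
Chain via Quarry Textiles S.p.A. (R2): 86% × 25% = 21.5% of Cobalt Capital LLC.
Chain via Ashford Shipping BV (R2): 10% × 42% = 4.2% of Cobalt Capital LLC.
Direct interest in Cobalt Capital LLC: 14%.
Aggregating (R1): 10.56% + 21.5% + 4.2% + 14% = 50.26%.

50.26%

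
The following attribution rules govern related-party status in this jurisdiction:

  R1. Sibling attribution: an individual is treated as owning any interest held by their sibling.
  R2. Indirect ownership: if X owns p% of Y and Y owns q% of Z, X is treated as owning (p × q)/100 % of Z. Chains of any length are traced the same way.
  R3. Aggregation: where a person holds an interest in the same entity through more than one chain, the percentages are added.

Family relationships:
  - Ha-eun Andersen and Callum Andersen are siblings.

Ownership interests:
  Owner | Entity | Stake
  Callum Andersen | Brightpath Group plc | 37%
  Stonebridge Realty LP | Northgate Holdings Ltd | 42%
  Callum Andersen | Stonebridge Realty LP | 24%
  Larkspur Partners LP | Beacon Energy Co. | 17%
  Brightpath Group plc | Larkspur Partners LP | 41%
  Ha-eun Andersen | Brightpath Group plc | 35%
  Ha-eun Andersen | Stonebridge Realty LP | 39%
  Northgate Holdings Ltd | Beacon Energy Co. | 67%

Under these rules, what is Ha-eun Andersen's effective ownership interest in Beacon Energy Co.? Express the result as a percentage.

By sibling attribution (R1), Ha-eun Andersen is treated as also owning Callum Andersen's interest in Brightpath Group plc, giving 35% + 37% = 72%.
By sibling attribution (R1), Ha-eun Andersen is treated as also owning Callum Andersen's interest in Stonebridge Realty LP, giving 39% + 24% = 63%.
Chain via Brightpath Group plc → Larkspur Partners LP (R2): 72% × 41% × 17% = 5.0184% of Beacon Energy Co.
Chain via Stonebridge Realty LP → Northgate Holdings Ltd (R2): 63% × 42% × 67% = 17.7282% of Beacon Energy Co.
Aggregating (R3): 5.0184% + 17.7282% = 22.7466%.

22.7466%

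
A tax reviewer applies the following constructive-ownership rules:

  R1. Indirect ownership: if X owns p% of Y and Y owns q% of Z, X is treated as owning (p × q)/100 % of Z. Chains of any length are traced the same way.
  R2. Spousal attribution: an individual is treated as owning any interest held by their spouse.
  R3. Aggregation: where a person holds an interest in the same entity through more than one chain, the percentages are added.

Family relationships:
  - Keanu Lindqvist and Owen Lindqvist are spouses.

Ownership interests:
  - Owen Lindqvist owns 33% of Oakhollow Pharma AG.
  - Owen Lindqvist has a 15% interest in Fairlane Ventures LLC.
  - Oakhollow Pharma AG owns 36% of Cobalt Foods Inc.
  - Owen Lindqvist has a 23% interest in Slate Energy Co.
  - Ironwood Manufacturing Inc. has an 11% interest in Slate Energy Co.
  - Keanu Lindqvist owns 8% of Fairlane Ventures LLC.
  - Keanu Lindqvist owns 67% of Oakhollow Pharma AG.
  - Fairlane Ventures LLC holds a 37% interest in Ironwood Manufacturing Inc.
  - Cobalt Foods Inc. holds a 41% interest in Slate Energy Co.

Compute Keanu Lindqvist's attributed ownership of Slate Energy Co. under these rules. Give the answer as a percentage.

By spousal attribution (R2), Keanu Lindqvist is treated as also owning Owen Lindqvist's interest in Fairlane Ventures LLC, giving 8% + 15% = 23%.
By spousal attribution (R2), Keanu Lindqvist is treated as also owning Owen Lindqvist's interest in Oakhollow Pharma AG, giving 67% + 33% = 100%.
By spousal attribution (R2), Keanu Lindqvist is treated as owning Owen Lindqvist's 23% interest in Slate Energy Co.
Chain via Fairlane Ventures LLC → Ironwood Manufacturing Inc. (R1): 23% × 37% × 11% = 0.9361% of Slate Energy Co.
Chain via Oakhollow Pharma AG → Cobalt Foods Inc. (R1): 100% × 36% × 41% = 14.76% of Slate Energy Co.
Direct interest in Slate Energy Co: 23%.
Aggregating (R3): 0.9361% + 14.76% + 23% = 38.6961%.

38.6961%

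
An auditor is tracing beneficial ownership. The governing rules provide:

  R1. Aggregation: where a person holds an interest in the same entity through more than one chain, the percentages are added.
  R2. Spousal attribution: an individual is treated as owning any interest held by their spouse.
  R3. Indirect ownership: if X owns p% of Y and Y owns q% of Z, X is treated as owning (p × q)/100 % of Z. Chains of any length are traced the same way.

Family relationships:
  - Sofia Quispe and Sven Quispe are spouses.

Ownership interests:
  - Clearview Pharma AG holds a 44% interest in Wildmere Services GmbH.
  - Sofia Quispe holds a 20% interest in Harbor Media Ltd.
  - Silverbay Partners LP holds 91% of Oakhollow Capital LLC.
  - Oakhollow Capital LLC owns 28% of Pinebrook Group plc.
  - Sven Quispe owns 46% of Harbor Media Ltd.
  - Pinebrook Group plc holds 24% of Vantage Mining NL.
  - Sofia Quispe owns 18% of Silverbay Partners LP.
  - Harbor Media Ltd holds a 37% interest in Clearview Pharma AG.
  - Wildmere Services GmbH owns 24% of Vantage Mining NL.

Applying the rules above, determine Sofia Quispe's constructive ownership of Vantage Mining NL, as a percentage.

By spousal attribution (R2), Sofia Quispe is treated as also owning Sven Quispe's interest in Harbor Media Ltd, giving 20% + 46% = 66%.
Chain via Silverbay Partners LP → Oakhollow Capital LLC → Pinebrook Group plc (R3): 18% × 91% × 28% × 24% = 1.100736% of Vantage Mining NL.
Chain via Harbor Media Ltd → Clearview Pharma AG → Wildmere Services GmbH (R3): 66% × 37% × 44% × 24% = 2.578752% of Vantage Mining NL.
Aggregating (R1): 1.100736% + 2.578752% = 3.679488%.

3.679488%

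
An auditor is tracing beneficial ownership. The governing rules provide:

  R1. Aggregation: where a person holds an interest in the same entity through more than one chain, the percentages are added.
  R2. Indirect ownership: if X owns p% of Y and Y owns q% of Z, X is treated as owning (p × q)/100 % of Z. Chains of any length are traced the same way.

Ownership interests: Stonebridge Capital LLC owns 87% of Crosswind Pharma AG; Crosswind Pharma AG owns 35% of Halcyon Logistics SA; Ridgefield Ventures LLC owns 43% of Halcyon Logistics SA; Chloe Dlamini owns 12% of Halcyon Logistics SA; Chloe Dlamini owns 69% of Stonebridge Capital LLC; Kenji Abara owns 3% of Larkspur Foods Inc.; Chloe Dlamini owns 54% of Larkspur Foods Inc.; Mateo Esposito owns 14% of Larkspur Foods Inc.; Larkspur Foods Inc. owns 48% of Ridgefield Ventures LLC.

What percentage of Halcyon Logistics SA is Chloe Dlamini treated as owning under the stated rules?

44.1561%

Chain via Larkspur Foods Inc. → Ridgefield Ventures LLC (R2): 54% × 48% × 43% = 11.1456% of Halcyon Logistics SA.
Chain via Stonebridge Capital LLC → Crosswind Pharma AG (R2): 69% × 87% × 35% = 21.0105% of Halcyon Logistics SA.
Direct interest in Halcyon Logistics SA: 12%.
Aggregating (R1): 11.1456% + 21.0105% + 12% = 44.1561%.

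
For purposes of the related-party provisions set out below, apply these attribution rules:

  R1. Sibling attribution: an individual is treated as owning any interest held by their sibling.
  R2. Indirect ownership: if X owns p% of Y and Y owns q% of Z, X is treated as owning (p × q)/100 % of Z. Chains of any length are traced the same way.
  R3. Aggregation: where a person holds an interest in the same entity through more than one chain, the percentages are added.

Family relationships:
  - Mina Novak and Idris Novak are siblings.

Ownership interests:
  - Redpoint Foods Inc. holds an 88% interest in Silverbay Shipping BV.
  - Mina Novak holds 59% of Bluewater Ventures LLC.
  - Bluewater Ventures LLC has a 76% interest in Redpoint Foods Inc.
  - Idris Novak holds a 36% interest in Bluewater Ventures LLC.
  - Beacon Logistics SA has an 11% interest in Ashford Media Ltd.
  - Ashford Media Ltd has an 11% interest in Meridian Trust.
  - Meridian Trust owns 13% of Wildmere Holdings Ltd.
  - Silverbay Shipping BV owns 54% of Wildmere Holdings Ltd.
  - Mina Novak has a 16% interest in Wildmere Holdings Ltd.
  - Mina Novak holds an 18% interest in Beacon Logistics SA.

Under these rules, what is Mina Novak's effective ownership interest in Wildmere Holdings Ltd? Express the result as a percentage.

By sibling attribution (R1), Mina Novak is treated as also owning Idris Novak's interest in Bluewater Ventures LLC, giving 59% + 36% = 95%.
Chain via Beacon Logistics SA → Ashford Media Ltd → Meridian Trust (R2): 18% × 11% × 11% × 13% = 0.028314% of Wildmere Holdings Ltd.
Chain via Bluewater Ventures LLC → Redpoint Foods Inc. → Silverbay Shipping BV (R2): 95% × 76% × 88% × 54% = 34.30944% of Wildmere Holdings Ltd.
Direct interest in Wildmere Holdings Ltd: 16%.
Aggregating (R3): 0.028314% + 34.30944% + 16% = 50.337754%.

50.337754%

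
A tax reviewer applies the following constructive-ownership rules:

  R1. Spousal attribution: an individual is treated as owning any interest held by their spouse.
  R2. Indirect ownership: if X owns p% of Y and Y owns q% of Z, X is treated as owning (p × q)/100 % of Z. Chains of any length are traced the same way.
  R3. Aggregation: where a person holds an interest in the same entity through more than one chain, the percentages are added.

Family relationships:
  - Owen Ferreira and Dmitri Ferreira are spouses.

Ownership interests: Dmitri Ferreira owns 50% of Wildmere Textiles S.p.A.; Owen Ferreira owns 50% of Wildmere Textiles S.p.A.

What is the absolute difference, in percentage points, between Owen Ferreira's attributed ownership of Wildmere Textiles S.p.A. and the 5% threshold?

By spousal attribution (R1), Owen Ferreira is treated as also owning Dmitri Ferreira's interest in Wildmere Textiles S.p.A, giving 50% + 50% = 100%.
Direct interest in Wildmere Textiles S.p.A: 100%.
100% exceeds the 5% threshold by 95 percentage points.

95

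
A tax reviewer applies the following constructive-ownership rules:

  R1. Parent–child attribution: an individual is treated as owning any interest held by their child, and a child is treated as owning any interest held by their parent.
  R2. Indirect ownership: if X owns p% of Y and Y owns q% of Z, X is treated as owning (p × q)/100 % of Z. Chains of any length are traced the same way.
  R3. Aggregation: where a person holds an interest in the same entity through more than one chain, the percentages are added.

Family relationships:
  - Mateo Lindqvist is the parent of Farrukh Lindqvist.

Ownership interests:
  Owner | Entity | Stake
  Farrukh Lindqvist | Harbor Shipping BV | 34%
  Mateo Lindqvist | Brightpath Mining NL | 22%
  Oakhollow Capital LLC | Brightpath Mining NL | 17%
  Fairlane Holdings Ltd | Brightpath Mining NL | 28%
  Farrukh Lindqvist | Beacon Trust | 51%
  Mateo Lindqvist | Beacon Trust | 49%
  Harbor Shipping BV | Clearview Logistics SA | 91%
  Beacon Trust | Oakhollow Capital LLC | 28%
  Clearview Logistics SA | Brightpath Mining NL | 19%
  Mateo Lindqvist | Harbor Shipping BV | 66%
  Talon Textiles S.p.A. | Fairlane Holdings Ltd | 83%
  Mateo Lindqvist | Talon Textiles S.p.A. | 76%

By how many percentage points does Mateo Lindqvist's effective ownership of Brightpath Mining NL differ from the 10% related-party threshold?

By parent–child attribution (R1), Mateo Lindqvist is treated as also owning Farrukh Lindqvist's interest in Beacon Trust, giving 49% + 51% = 100%.
By parent–child attribution (R1), Mateo Lindqvist is treated as also owning Farrukh Lindqvist's interest in Harbor Shipping BV, giving 66% + 34% = 100%.
Chain via Beacon Trust → Oakhollow Capital LLC (R2): 100% × 28% × 17% = 4.76% of Brightpath Mining NL.
Chain via Talon Textiles S.p.A. → Fairlane Holdings Ltd (R2): 76% × 83% × 28% = 17.6624% of Brightpath Mining NL.
Chain via Harbor Shipping BV → Clearview Logistics SA (R2): 100% × 91% × 19% = 17.29% of Brightpath Mining NL.
Direct interest in Brightpath Mining NL: 22%.
Aggregating (R3): 4.76% + 17.6624% + 17.29% + 22% = 61.7124%.
61.7124% exceeds the 10% threshold by 51.7124 percentage points.

51.7124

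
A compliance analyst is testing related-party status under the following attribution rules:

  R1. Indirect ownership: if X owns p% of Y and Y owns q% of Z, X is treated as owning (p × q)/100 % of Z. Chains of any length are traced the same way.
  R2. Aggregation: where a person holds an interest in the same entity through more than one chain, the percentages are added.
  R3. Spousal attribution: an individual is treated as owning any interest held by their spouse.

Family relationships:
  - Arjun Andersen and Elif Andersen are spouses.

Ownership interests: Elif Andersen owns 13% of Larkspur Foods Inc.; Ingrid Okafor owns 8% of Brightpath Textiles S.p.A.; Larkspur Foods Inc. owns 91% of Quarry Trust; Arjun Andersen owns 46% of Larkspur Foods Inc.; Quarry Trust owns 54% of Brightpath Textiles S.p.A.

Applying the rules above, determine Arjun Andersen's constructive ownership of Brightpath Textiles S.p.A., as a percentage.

28.9926%

By spousal attribution (R3), Arjun Andersen is treated as also owning Elif Andersen's interest in Larkspur Foods Inc, giving 46% + 13% = 59%.
Chain via Larkspur Foods Inc. → Quarry Trust (R1): 59% × 91% × 54% = 28.9926% of Brightpath Textiles S.p.A.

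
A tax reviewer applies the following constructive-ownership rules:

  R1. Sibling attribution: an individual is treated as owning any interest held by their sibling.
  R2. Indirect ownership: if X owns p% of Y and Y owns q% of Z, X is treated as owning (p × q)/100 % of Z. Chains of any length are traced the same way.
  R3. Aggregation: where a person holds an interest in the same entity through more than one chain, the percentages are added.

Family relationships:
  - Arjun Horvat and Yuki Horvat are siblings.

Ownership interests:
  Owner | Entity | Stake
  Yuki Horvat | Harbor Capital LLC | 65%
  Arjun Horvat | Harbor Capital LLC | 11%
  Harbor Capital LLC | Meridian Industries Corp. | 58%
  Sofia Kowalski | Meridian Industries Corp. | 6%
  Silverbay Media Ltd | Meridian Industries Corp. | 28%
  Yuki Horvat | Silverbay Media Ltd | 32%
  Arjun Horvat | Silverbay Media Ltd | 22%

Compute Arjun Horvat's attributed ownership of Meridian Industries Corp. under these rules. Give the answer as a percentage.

By sibling attribution (R1), Arjun Horvat is treated as also owning Yuki Horvat's interest in Harbor Capital LLC, giving 11% + 65% = 76%.
By sibling attribution (R1), Arjun Horvat is treated as also owning Yuki Horvat's interest in Silverbay Media Ltd, giving 22% + 32% = 54%.
Chain via Harbor Capital LLC (R2): 76% × 58% = 44.08% of Meridian Industries Corp.
Chain via Silverbay Media Ltd (R2): 54% × 28% = 15.12% of Meridian Industries Corp.
Aggregating (R3): 44.08% + 15.12% = 59.2%.

59.2%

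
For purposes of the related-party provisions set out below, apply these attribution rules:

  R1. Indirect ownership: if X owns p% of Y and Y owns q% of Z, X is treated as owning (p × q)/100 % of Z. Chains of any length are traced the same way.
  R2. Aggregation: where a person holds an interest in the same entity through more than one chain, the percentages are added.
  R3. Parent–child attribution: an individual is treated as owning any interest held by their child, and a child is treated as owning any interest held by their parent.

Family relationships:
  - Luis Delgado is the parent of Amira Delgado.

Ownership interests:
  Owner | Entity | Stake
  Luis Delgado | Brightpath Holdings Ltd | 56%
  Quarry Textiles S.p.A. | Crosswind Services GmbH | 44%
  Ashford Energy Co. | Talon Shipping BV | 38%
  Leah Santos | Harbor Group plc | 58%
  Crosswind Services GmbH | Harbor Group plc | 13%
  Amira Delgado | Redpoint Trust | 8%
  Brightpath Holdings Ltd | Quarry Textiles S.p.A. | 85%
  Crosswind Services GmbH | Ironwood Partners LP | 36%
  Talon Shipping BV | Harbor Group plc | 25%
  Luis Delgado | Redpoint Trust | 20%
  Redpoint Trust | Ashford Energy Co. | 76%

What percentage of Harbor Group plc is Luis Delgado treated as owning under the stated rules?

By parent–child attribution (R3), Luis Delgado is treated as also owning Amira Delgado's interest in Redpoint Trust, giving 20% + 8% = 28%.
Chain via Brightpath Holdings Ltd → Quarry Textiles S.p.A. → Crosswind Services GmbH (R1): 56% × 85% × 44% × 13% = 2.72272% of Harbor Group plc.
Chain via Redpoint Trust → Ashford Energy Co. → Talon Shipping BV (R1): 28% × 76% × 38% × 25% = 2.0216% of Harbor Group plc.
Aggregating (R2): 2.72272% + 2.0216% = 4.74432%.

4.74432%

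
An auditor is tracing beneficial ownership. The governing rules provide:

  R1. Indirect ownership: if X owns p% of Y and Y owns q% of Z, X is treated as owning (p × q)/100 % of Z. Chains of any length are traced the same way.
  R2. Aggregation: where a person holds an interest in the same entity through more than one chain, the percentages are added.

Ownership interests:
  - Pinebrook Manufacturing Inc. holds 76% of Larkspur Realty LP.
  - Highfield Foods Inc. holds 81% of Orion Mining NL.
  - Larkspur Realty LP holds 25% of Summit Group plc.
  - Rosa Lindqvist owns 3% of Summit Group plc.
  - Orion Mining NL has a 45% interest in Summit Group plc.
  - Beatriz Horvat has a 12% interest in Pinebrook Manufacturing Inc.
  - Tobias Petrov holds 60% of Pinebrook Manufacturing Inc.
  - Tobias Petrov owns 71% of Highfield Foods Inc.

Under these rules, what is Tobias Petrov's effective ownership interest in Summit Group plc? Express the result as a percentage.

Chain via Highfield Foods Inc. → Orion Mining NL (R1): 71% × 81% × 45% = 25.8795% of Summit Group plc.
Chain via Pinebrook Manufacturing Inc. → Larkspur Realty LP (R1): 60% × 76% × 25% = 11.4% of Summit Group plc.
Aggregating (R2): 25.8795% + 11.4% = 37.2795%.

37.2795%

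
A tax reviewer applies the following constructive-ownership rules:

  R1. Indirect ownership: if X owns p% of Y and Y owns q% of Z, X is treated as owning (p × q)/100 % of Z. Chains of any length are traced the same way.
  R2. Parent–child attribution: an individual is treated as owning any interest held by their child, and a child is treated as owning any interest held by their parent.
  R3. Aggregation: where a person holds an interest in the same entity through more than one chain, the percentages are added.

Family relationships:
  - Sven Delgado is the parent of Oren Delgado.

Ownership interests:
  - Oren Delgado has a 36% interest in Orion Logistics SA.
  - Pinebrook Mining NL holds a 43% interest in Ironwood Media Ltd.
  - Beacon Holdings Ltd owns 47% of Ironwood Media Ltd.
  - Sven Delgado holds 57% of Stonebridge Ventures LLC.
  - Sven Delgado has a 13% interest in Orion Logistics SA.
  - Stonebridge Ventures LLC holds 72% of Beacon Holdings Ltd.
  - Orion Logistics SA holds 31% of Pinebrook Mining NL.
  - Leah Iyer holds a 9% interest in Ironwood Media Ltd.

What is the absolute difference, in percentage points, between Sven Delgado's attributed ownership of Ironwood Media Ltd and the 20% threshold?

By parent–child attribution (R2), Sven Delgado is treated as also owning Oren Delgado's interest in Orion Logistics SA, giving 13% + 36% = 49%.
Chain via Orion Logistics SA → Pinebrook Mining NL (R1): 49% × 31% × 43% = 6.5317% of Ironwood Media Ltd.
Chain via Stonebridge Ventures LLC → Beacon Holdings Ltd (R1): 57% × 72% × 47% = 19.2888% of Ironwood Media Ltd.
Aggregating (R3): 6.5317% + 19.2888% = 25.8205%.
25.8205% exceeds the 20% threshold by 5.8205 percentage points.

5.8205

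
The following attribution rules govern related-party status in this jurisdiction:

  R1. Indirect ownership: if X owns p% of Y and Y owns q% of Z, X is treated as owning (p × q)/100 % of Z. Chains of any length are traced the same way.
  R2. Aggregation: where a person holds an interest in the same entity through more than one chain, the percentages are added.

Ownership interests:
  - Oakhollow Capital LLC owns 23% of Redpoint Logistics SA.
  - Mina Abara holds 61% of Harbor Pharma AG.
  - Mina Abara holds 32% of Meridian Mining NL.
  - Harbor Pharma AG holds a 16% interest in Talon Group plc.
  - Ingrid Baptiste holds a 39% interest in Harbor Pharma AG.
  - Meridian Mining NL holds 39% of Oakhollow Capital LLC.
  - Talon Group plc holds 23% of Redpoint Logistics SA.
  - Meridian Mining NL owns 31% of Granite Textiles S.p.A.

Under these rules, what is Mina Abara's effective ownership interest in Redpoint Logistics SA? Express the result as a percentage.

Chain via Meridian Mining NL → Oakhollow Capital LLC (R1): 32% × 39% × 23% = 2.8704% of Redpoint Logistics SA.
Chain via Harbor Pharma AG → Talon Group plc (R1): 61% × 16% × 23% = 2.2448% of Redpoint Logistics SA.
Aggregating (R2): 2.8704% + 2.2448% = 5.1152%.

5.1152%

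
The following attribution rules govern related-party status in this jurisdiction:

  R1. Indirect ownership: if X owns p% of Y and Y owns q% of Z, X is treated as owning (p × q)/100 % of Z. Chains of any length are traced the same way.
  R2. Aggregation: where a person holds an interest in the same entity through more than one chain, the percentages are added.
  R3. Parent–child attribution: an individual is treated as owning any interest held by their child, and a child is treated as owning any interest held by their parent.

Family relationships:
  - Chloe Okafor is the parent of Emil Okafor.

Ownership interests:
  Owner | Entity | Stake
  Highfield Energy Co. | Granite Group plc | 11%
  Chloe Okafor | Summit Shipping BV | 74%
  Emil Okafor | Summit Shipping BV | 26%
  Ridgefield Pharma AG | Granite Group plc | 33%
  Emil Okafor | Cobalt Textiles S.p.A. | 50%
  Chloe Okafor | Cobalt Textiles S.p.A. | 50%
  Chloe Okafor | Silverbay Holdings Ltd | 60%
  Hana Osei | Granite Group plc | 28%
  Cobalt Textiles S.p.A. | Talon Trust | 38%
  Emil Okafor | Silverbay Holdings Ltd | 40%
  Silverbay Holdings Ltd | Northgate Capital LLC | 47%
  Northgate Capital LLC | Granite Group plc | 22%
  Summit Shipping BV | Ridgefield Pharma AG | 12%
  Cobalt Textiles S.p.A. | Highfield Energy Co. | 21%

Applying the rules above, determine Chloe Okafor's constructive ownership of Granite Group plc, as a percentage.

16.61%

By parent–child attribution (R3), Chloe Okafor is treated as also owning Emil Okafor's interest in Silverbay Holdings Ltd, giving 60% + 40% = 100%.
By parent–child attribution (R3), Chloe Okafor is treated as also owning Emil Okafor's interest in Cobalt Textiles S.p.A, giving 50% + 50% = 100%.
By parent–child attribution (R3), Chloe Okafor is treated as also owning Emil Okafor's interest in Summit Shipping BV, giving 74% + 26% = 100%.
Chain via Silverbay Holdings Ltd → Northgate Capital LLC (R1): 100% × 47% × 22% = 10.34% of Granite Group plc.
Chain via Cobalt Textiles S.p.A. → Highfield Energy Co. (R1): 100% × 21% × 11% = 2.31% of Granite Group plc.
Chain via Summit Shipping BV → Ridgefield Pharma AG (R1): 100% × 12% × 33% = 3.96% of Granite Group plc.
Aggregating (R2): 10.34% + 2.31% + 3.96% = 16.61%.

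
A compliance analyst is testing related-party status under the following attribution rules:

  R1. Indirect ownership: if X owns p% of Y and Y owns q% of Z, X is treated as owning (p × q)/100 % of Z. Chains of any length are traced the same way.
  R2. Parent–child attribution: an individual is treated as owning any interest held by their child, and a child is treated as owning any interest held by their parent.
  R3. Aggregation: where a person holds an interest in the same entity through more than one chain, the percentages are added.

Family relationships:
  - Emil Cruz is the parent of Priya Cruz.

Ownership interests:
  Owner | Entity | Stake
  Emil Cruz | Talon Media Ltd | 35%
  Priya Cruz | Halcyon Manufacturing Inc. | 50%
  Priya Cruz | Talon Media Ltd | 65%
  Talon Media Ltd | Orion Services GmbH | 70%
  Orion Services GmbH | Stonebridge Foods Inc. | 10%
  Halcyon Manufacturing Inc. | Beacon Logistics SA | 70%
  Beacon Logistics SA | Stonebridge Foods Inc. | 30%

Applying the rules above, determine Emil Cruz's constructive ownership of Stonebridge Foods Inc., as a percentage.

17.5%

By parent–child attribution (R2), Emil Cruz is treated as also owning Priya Cruz's interest in Talon Media Ltd, giving 35% + 65% = 100%.
By parent–child attribution (R2), Emil Cruz is treated as owning Priya Cruz's 50% interest in Halcyon Manufacturing Inc.
Chain via Talon Media Ltd → Orion Services GmbH (R1): 100% × 70% × 10% = 7% of Stonebridge Foods Inc.
Chain via Halcyon Manufacturing Inc. → Beacon Logistics SA (R1): 50% × 70% × 30% = 10.5% of Stonebridge Foods Inc.
Aggregating (R3): 7% + 10.5% = 17.5%.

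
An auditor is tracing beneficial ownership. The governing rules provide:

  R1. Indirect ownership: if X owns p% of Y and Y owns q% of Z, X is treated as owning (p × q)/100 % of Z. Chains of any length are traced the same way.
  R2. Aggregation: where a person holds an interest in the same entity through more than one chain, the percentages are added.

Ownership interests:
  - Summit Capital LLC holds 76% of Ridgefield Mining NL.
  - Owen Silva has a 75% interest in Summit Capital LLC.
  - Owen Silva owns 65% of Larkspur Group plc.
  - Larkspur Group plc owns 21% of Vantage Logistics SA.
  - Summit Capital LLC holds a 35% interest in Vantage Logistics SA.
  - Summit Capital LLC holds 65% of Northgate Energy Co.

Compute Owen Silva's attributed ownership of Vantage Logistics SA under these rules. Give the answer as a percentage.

39.9%

Chain via Summit Capital LLC (R1): 75% × 35% = 26.25% of Vantage Logistics SA.
Chain via Larkspur Group plc (R1): 65% × 21% = 13.65% of Vantage Logistics SA.
Aggregating (R2): 26.25% + 13.65% = 39.9%.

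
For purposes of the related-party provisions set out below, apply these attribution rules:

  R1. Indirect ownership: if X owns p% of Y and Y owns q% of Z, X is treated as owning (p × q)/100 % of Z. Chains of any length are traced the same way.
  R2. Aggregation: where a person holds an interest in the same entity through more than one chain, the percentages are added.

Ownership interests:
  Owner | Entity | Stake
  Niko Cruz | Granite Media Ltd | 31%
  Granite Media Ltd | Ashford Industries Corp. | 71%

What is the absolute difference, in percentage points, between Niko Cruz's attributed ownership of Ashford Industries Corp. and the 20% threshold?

2.01

Chain via Granite Media Ltd (R1): 31% × 71% = 22.01% of Ashford Industries Corp.
22.01% exceeds the 20% threshold by 2.01 percentage points.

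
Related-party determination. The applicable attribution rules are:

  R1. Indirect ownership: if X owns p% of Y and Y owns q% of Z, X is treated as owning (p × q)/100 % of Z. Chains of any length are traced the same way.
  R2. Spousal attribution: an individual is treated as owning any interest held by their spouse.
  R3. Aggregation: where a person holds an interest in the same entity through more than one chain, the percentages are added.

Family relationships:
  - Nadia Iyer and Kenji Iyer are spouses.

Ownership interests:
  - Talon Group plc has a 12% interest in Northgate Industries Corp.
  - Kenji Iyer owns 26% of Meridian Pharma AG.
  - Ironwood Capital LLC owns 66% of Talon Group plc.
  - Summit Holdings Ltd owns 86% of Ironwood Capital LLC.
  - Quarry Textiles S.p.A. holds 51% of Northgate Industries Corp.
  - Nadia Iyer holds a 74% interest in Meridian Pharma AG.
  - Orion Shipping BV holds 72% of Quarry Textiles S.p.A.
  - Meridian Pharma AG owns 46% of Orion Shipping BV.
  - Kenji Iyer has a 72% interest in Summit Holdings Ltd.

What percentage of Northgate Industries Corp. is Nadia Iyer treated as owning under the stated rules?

By spousal attribution (R2), Nadia Iyer is treated as also owning Kenji Iyer's interest in Meridian Pharma AG, giving 74% + 26% = 100%.
By spousal attribution (R2), Nadia Iyer is treated as owning Kenji Iyer's 72% interest in Summit Holdings Ltd.
Chain via Meridian Pharma AG → Orion Shipping BV → Quarry Textiles S.p.A. (R1): 100% × 46% × 72% × 51% = 16.8912% of Northgate Industries Corp.
Chain via Summit Holdings Ltd → Ironwood Capital LLC → Talon Group plc (R1): 72% × 86% × 66% × 12% = 4.904064% of Northgate Industries Corp.
Aggregating (R3): 16.8912% + 4.904064% = 21.795264%.

21.795264%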